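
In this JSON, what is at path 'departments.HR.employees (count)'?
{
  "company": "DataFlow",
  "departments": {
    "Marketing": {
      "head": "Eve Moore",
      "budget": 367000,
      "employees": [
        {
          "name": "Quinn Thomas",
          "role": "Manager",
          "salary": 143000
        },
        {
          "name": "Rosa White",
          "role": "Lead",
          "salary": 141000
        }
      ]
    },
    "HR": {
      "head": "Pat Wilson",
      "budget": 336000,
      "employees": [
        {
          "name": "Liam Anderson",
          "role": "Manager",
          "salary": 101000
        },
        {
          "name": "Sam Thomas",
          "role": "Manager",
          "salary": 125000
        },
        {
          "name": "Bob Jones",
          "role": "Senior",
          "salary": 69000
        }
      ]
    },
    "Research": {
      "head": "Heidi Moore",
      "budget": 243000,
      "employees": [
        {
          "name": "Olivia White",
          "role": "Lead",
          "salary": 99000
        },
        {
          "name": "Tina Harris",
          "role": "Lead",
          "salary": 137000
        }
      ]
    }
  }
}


Path: departments.HR.employees (count)

Navigate:
  -> departments
  -> HR
  -> employees (array, length 3)

3


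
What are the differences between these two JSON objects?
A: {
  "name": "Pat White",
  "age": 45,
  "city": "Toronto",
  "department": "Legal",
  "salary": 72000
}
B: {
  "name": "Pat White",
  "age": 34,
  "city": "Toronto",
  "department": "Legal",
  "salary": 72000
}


Comparing each field (in key order):
  name: same
  age: DIFFERENT
  city: same
  department: same
  salary: same
Differences:
  age: 45 -> 34

1 field(s) changed

1 change: age


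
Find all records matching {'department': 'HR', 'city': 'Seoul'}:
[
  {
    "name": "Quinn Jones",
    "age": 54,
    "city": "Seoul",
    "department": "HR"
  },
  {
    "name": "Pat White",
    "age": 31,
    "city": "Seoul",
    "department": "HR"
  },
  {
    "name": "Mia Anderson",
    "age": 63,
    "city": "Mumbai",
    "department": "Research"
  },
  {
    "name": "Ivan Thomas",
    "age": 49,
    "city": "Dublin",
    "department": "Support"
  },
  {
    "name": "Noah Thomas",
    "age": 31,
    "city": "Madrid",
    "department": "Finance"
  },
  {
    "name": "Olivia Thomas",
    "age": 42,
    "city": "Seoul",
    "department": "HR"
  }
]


Search criteria: {'department': 'HR', 'city': 'Seoul'}

Checking 6 records:
  Quinn Jones: {department: HR, city: Seoul} <-- MATCH
  Pat White: {department: HR, city: Seoul} <-- MATCH
  Mia Anderson: {department: Research, city: Mumbai}
  Ivan Thomas: {department: Support, city: Dublin}
  Noah Thomas: {department: Finance, city: Madrid}
  Olivia Thomas: {department: HR, city: Seoul} <-- MATCH

Matches: ["Quinn Jones", "Pat White", "Olivia Thomas"]

["Quinn Jones", "Pat White", "Olivia Thomas"]


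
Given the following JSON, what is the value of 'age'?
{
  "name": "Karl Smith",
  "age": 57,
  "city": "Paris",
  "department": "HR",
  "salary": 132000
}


Looking up field 'age'
Value: 57

57


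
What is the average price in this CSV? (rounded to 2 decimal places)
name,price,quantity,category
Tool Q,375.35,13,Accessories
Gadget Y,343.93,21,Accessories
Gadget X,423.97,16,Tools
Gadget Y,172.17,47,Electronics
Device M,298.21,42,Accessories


Computing average price:
Values: [375.35, 343.93, 423.97, 172.17, 298.21]
Sum = 1613.63
Count = 5
Average = 1613.63/5 = 322.726 exactly -> 322.73 (rounded half-up to 2 decimal places)

322.73


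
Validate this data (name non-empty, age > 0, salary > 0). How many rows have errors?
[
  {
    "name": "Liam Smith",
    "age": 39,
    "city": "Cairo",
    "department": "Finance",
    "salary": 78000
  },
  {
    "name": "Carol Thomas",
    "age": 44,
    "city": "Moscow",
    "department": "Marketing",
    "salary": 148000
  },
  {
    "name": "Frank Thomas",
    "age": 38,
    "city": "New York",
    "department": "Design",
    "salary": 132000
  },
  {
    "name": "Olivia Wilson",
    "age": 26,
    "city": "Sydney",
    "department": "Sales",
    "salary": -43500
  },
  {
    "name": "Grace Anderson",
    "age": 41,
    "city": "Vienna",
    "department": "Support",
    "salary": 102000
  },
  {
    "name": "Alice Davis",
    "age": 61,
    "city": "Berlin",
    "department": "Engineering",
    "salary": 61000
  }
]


Validating 6 records:
Rules: name non-empty, age > 0, salary > 0

  Row 1 (Liam Smith): OK
  Row 2 (Carol Thomas): OK
  Row 3 (Frank Thomas): OK
  Row 4 (Olivia Wilson): negative salary: -43500
  Row 5 (Grace Anderson): OK
  Row 6 (Alice Davis): OK

Total errors: 1

1 errors


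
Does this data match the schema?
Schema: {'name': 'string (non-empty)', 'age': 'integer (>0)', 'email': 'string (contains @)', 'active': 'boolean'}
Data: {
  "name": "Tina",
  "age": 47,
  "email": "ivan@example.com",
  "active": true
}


Validating each field against schema:
  name: OK (non-empty string)
  age: OK (positive integer)
  email: OK (string with @)
  active: OK (boolean)

Result: VALID

VALID


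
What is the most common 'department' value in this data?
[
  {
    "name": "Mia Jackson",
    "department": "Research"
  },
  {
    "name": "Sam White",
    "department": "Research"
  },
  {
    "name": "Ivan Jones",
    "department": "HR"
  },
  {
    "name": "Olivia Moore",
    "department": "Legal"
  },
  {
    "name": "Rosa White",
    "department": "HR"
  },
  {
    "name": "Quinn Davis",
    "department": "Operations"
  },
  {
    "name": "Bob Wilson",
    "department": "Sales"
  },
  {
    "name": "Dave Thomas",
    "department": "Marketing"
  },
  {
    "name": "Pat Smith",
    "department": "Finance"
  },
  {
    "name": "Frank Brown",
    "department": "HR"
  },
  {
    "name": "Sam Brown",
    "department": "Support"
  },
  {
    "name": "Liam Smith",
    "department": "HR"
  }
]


Counting 'department' values across 12 records:

  HR: 4 ####
  Research: 2 ##
  Legal: 1 #
  Operations: 1 #
  Sales: 1 #
  Marketing: 1 #
  Finance: 1 #
  Support: 1 #

Most common: HR (4 times)

HR (4 times)


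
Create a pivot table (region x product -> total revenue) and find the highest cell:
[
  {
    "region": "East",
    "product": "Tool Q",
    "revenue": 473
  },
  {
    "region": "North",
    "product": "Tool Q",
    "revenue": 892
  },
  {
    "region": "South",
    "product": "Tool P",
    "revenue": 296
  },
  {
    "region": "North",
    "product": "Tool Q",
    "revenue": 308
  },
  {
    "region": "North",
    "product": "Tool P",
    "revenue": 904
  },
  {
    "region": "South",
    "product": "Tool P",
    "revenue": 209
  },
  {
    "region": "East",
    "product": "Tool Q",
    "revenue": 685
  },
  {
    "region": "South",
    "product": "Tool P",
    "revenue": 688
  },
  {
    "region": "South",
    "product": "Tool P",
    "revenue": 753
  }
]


Pivot: region (rows) x product (columns) -> total revenue

     Tool P        Tool Q      
East             0          1158  
North          904          1200  
South         1946             0  

Highest: South / Tool P = $1946

South / Tool P = $1946


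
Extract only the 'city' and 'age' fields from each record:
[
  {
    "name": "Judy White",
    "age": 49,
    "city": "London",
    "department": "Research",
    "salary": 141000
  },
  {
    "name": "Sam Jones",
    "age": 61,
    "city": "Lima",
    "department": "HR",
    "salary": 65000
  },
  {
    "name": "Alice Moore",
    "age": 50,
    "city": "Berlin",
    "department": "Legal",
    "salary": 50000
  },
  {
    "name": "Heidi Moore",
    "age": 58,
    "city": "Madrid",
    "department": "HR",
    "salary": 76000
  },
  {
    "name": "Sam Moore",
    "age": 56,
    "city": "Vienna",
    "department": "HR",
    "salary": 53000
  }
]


Original: 5 records with fields: name, age, city, department, salary
Keep: ['city', 'age']
Drop: ['name', 'department', 'salary']
Result: 5 records, 2 fields each

[
  {
    "city": "London",
    "age": 49
  },
  {
    "city": "Lima",
    "age": 61
  },
  {
    "city": "Berlin",
    "age": 50
  },
  {
    "city": "Madrid",
    "age": 58
  },
  {
    "city": "Vienna",
    "age": 56
  }
]


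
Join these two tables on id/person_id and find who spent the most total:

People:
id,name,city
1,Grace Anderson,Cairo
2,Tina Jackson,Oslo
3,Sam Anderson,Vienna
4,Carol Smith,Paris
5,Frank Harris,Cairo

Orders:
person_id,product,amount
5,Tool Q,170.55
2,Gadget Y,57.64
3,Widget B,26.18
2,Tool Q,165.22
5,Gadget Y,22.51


Join on: people.id = orders.person_id

Joined rows:
  Frank Harris (Cairo) bought Tool Q for $170.55
  Tina Jackson (Oslo) bought Gadget Y for $57.64
  Sam Anderson (Vienna) bought Widget B for $26.18
  Tina Jackson (Oslo) bought Tool Q for $165.22
  Frank Harris (Cairo) bought Gadget Y for $22.51

Total per person:
  Tina Jackson: $222.86
  Frank Harris: $193.06
  Sam Anderson: $26.18

Top spender: Tina Jackson ($222.86)

Tina Jackson ($222.86)


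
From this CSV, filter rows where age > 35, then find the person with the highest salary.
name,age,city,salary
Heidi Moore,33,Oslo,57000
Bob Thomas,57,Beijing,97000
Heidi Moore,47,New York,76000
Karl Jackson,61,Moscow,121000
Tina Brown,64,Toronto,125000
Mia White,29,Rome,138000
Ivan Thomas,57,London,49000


Filter: age > 35
Sort by: salary (descending)

Filtered records (5):
  Tina Brown, age 64, salary $125000
  Karl Jackson, age 61, salary $121000
  Bob Thomas, age 57, salary $97000
  Heidi Moore, age 47, salary $76000
  Ivan Thomas, age 57, salary $49000

Highest salary: Tina Brown ($125000)

Tina Brown


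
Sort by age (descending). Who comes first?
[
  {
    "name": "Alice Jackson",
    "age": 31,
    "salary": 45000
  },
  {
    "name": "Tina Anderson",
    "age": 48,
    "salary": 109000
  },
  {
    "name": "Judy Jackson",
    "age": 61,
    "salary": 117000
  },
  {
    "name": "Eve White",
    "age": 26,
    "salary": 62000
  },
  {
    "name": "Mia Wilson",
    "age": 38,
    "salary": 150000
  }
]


Sort by: age (descending)

Sorted order:
  1. Judy Jackson (age = 61)
  2. Tina Anderson (age = 48)
  3. Mia Wilson (age = 38)
  4. Alice Jackson (age = 31)
  5. Eve White (age = 26)

First: Judy Jackson

Judy Jackson


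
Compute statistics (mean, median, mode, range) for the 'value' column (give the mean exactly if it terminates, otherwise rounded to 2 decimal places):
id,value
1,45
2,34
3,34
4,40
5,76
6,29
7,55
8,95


Data: [45, 34, 34, 40, 76, 29, 55, 95]
Count: 8
Sum: 408
Mean: 408/8 = 51
Sorted: [29, 34, 34, 40, 45, 55, 76, 95]
Median: 42.5
Mode: 34 (2 times)
Range: 95 - 29 = 66
Min: 29, Max: 95

mean=51, median=42.5, mode=34, range=66


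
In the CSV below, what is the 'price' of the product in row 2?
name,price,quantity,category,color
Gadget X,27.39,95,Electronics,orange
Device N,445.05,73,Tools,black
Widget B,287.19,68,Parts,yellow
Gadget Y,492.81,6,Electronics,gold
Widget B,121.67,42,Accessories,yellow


Query: Row 2 ('Device N'), column 'price'
Value: 445.05

445.05


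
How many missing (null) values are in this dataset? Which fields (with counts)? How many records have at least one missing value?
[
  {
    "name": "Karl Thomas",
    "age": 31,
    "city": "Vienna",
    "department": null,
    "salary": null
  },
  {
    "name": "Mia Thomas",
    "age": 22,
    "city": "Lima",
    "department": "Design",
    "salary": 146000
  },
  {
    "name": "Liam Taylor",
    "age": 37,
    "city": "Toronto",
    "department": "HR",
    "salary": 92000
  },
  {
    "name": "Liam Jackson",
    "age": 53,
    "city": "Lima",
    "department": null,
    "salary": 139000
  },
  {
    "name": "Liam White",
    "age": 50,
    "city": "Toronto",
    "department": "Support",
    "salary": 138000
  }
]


Checking for missing (null) values in 5 records:

  Karl Thomas: department, salary
  Mia Thomas: complete
  Liam Taylor: complete
  Liam Jackson: department
  Liam White: complete

Per field:
  name: 0 missing
  age: 0 missing
  city: 0 missing
  department: 2 missing
  salary: 1 missing

Total missing values: 3
Records with any missing: 2

3 missing values (department: 2, salary: 1); 2 incomplete records


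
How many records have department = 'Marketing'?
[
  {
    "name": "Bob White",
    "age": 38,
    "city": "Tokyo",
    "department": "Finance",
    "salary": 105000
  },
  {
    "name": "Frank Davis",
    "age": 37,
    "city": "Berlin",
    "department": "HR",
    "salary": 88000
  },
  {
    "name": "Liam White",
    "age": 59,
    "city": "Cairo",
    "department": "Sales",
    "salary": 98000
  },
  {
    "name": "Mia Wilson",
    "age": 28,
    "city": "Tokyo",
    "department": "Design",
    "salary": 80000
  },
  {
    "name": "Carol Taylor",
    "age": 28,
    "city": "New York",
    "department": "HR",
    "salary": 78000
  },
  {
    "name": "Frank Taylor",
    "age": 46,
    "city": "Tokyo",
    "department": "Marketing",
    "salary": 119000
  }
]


Data: 6 records
Condition: department = 'Marketing'

Checking each record:
  Bob White: Finance
  Frank Davis: HR
  Liam White: Sales
  Mia Wilson: Design
  Carol Taylor: HR
  Frank Taylor: Marketing MATCH

Count: 1

1


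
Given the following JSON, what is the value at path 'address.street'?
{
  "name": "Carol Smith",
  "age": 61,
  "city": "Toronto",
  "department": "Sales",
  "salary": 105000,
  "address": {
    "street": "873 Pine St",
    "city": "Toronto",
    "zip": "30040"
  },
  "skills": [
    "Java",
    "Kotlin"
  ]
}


Query: address.street
Path: address -> street
Value: 873 Pine St

873 Pine St


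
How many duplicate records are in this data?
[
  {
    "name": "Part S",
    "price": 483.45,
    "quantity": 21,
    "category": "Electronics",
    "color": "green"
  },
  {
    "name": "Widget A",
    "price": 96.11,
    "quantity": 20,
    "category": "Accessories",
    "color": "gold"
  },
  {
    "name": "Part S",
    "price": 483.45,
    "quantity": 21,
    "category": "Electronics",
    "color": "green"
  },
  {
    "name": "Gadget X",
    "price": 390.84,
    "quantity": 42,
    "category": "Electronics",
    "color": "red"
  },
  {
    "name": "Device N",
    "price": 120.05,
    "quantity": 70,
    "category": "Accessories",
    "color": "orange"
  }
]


Checking 5 records for duplicates:

  Row 1: Part S ($483.45, qty 21)
  Row 2: Widget A ($96.11, qty 20)
  Row 3: Part S ($483.45, qty 21) <-- DUPLICATE
  Row 4: Gadget X ($390.84, qty 42)
  Row 5: Device N ($120.05, qty 70)

Duplicates found: 1
Unique records: 4

1 duplicates, 4 unique


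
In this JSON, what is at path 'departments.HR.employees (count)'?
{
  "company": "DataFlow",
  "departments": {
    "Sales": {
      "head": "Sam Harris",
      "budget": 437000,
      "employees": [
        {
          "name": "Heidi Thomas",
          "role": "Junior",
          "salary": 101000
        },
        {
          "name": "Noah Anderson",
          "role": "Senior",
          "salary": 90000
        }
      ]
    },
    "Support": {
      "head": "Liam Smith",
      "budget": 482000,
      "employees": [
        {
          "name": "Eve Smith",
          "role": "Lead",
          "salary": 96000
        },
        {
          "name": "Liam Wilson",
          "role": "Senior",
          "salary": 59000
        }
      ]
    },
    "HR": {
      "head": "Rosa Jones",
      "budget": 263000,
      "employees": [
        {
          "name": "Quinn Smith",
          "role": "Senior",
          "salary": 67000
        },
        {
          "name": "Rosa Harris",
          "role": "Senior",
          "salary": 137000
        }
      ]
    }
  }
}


Path: departments.HR.employees (count)

Navigate:
  -> departments
  -> HR
  -> employees (array, length 2)

2


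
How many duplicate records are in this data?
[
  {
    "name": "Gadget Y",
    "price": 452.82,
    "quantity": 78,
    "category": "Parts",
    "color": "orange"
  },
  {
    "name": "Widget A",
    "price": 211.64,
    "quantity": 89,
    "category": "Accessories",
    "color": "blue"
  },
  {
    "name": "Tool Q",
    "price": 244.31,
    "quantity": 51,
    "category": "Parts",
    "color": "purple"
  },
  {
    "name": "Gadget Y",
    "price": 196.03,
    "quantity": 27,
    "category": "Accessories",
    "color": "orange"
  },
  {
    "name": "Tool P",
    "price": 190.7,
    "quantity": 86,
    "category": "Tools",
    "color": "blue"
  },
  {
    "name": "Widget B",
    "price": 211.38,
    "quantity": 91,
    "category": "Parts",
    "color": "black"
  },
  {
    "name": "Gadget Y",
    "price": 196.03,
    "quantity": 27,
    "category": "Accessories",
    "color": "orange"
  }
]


Checking 7 records for duplicates:

  Row 1: Gadget Y ($452.82, qty 78)
  Row 2: Widget A ($211.64, qty 89)
  Row 3: Tool Q ($244.31, qty 51)
  Row 4: Gadget Y ($196.03, qty 27)
  Row 5: Tool P ($190.7, qty 86)
  Row 6: Widget B ($211.38, qty 91)
  Row 7: Gadget Y ($196.03, qty 27) <-- DUPLICATE

Duplicates found: 1
Unique records: 6

1 duplicates, 6 unique


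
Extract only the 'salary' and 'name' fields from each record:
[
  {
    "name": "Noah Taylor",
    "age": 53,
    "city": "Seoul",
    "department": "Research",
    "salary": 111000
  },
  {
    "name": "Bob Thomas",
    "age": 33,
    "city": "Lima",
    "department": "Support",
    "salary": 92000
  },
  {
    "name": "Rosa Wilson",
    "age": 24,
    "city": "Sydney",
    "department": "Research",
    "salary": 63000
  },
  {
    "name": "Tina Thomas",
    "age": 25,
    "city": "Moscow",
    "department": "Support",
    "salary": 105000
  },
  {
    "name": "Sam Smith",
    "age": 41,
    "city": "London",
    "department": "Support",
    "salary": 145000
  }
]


Original: 5 records with fields: name, age, city, department, salary
Keep: ['salary', 'name']
Drop: ['age', 'city', 'department']
Result: 5 records, 2 fields each

[
  {
    "salary": 111000,
    "name": "Noah Taylor"
  },
  {
    "salary": 92000,
    "name": "Bob Thomas"
  },
  {
    "salary": 63000,
    "name": "Rosa Wilson"
  },
  {
    "salary": 105000,
    "name": "Tina Thomas"
  },
  {
    "salary": 145000,
    "name": "Sam Smith"
  }
]


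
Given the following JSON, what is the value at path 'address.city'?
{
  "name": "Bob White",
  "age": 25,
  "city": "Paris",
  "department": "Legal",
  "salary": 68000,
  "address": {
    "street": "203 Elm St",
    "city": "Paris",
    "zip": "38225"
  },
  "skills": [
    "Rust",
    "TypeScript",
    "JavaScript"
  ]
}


Query: address.city
Path: address -> city
Value: Paris

Paris


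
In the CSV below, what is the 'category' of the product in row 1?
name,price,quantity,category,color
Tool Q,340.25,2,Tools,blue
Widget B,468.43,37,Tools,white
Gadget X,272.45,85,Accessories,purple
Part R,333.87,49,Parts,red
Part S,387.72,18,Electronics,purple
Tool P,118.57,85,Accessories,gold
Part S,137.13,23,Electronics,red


Query: Row 1 ('Tool Q'), column 'category'
Value: Tools

Tools


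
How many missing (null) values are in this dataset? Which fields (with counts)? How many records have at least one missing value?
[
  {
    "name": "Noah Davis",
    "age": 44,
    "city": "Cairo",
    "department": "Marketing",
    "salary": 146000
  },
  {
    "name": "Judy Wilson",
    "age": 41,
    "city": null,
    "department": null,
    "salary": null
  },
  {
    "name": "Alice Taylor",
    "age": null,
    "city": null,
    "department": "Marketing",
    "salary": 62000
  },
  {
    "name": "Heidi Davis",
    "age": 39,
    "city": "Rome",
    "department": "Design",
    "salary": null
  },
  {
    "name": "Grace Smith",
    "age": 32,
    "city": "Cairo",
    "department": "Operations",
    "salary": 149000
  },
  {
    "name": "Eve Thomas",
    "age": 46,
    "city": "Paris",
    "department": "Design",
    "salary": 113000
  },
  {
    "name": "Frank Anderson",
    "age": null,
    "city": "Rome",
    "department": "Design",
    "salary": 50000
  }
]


Checking for missing (null) values in 7 records:

  Noah Davis: complete
  Judy Wilson: city, department, salary
  Alice Taylor: age, city
  Heidi Davis: salary
  Grace Smith: complete
  Eve Thomas: complete
  Frank Anderson: age

Per field:
  name: 0 missing
  age: 2 missing
  city: 2 missing
  department: 1 missing
  salary: 2 missing

Total missing values: 7
Records with any missing: 4

7 missing values (age: 2, city: 2, department: 1, salary: 2); 4 incomplete records


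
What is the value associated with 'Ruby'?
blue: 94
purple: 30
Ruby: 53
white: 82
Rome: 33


Looking up key 'Ruby'
Value: 53

53


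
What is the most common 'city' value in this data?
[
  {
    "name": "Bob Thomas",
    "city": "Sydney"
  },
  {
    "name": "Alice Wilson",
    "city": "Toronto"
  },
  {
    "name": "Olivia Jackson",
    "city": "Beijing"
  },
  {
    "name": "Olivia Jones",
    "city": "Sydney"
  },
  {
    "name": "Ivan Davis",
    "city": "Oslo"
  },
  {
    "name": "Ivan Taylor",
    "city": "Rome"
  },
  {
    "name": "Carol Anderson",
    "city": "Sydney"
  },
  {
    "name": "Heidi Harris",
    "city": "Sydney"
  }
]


Counting 'city' values across 8 records:

  Sydney: 4 ####
  Toronto: 1 #
  Beijing: 1 #
  Oslo: 1 #
  Rome: 1 #

Most common: Sydney (4 times)

Sydney (4 times)


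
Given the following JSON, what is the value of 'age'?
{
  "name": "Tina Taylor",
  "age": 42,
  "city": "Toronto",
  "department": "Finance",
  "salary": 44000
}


Looking up field 'age'
Value: 42

42


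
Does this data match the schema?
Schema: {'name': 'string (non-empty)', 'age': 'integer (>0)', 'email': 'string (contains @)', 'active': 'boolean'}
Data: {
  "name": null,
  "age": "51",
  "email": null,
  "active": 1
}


Validating each field against schema:
  name: FAIL (null is not a string)
  age: FAIL ("51" is not an integer)
  email: FAIL (null is not a string)
  active: FAIL (1 is not a boolean)

Result: INVALID (4 errors: name, age, email, active)

INVALID (4 errors: name, age, email, active)


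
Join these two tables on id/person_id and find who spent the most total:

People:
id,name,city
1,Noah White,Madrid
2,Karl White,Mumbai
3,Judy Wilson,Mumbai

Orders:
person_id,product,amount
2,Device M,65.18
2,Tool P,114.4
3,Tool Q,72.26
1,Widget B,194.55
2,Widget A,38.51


Join on: people.id = orders.person_id

Joined rows:
  Karl White (Mumbai) bought Device M for $65.18
  Karl White (Mumbai) bought Tool P for $114.4
  Judy Wilson (Mumbai) bought Tool Q for $72.26
  Noah White (Madrid) bought Widget B for $194.55
  Karl White (Mumbai) bought Widget A for $38.51

Total per person:
  Karl White: $218.09
  Noah White: $194.55
  Judy Wilson: $72.26

Top spender: Karl White ($218.09)

Karl White ($218.09)


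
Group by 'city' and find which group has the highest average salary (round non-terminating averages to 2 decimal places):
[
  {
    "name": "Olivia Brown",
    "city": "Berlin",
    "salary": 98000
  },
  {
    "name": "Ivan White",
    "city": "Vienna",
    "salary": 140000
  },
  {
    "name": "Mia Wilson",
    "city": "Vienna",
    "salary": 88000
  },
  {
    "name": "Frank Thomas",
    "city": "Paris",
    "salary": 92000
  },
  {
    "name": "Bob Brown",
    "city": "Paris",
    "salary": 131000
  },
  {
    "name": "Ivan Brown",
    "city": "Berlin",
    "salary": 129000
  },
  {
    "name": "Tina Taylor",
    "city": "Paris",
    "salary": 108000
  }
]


Group by: city

Groups:
  Berlin: 2 people, avg salary = 227000/2 = $113500
  Paris: 3 people, avg salary = 331000/3 ≈ $110333.33
  Vienna: 2 people, avg salary = 228000/2 = $114000

Highest average salary: Vienna ($114000)

Vienna ($114000)


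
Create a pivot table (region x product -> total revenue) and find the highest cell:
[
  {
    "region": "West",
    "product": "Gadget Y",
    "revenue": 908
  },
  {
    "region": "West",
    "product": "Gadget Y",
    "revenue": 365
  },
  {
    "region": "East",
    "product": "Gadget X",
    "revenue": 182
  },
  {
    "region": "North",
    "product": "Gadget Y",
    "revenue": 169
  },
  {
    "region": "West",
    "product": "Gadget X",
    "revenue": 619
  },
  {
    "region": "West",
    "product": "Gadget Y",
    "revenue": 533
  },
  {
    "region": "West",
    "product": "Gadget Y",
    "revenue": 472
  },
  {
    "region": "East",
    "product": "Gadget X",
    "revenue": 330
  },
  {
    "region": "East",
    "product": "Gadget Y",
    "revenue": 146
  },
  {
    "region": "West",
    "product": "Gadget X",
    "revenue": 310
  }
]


Pivot: region (rows) x product (columns) -> total revenue

     Gadget X      Gadget Y    
East           512           146  
North            0           169  
West           929          2278  

Highest: West / Gadget Y = $2278

West / Gadget Y = $2278


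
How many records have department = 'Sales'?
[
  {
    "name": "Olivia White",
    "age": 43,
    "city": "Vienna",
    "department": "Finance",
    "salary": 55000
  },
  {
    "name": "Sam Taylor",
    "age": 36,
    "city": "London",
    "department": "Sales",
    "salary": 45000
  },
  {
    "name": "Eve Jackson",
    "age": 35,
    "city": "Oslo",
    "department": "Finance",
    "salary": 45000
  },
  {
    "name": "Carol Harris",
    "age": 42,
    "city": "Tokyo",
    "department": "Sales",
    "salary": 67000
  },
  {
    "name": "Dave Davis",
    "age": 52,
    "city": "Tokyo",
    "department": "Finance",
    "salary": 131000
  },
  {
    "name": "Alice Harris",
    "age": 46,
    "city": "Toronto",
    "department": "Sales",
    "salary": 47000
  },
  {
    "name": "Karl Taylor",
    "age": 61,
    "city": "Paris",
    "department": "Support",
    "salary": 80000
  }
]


Data: 7 records
Condition: department = 'Sales'

Checking each record:
  Olivia White: Finance
  Sam Taylor: Sales MATCH
  Eve Jackson: Finance
  Carol Harris: Sales MATCH
  Dave Davis: Finance
  Alice Harris: Sales MATCH
  Karl Taylor: Support

Count: 3

3


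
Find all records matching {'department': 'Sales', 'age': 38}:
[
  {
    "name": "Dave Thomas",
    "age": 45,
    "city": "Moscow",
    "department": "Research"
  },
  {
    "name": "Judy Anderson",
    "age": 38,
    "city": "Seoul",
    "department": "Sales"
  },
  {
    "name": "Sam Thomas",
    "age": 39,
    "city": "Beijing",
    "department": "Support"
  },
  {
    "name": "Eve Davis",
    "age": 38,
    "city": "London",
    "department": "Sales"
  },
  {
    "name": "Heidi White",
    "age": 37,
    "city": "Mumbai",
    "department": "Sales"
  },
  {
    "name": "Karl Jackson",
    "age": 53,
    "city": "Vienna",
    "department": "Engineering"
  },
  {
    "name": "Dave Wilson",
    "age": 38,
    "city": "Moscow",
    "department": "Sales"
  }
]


Search criteria: {'department': 'Sales', 'age': 38}

Checking 7 records:
  Dave Thomas: {department: Research, age: 45}
  Judy Anderson: {department: Sales, age: 38} <-- MATCH
  Sam Thomas: {department: Support, age: 39}
  Eve Davis: {department: Sales, age: 38} <-- MATCH
  Heidi White: {department: Sales, age: 37}
  Karl Jackson: {department: Engineering, age: 53}
  Dave Wilson: {department: Sales, age: 38} <-- MATCH

Matches: ["Judy Anderson", "Eve Davis", "Dave Wilson"]

["Judy Anderson", "Eve Davis", "Dave Wilson"]


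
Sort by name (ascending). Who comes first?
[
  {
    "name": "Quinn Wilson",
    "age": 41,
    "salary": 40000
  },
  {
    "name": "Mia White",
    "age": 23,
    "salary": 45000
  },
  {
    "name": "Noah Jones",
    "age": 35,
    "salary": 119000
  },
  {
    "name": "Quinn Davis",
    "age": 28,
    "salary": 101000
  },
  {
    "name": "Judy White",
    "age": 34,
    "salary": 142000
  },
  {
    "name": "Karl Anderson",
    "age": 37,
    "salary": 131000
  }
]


Sort by: name (ascending)

Sorted order:
  1. Judy White (name = Judy White)
  2. Karl Anderson (name = Karl Anderson)
  3. Mia White (name = Mia White)
  4. Noah Jones (name = Noah Jones)
  5. Quinn Davis (name = Quinn Davis)
  6. Quinn Wilson (name = Quinn Wilson)

First: Judy White

Judy White


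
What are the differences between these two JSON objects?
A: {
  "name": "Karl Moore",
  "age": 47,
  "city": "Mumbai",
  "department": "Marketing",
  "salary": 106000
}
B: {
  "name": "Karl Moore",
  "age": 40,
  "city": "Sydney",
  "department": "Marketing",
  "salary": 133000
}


Comparing each field (in key order):
  name: same
  age: DIFFERENT
  city: DIFFERENT
  department: same
  salary: DIFFERENT
Differences:
  age: 47 -> 40
  city: Mumbai -> Sydney
  salary: 106000 -> 133000

3 field(s) changed

3 changes: age, city, salary


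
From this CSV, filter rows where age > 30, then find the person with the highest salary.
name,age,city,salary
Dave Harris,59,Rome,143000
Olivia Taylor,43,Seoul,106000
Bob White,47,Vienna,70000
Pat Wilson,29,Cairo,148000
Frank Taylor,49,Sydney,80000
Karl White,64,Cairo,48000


Filter: age > 30
Sort by: salary (descending)

Filtered records (5):
  Dave Harris, age 59, salary $143000
  Olivia Taylor, age 43, salary $106000
  Frank Taylor, age 49, salary $80000
  Bob White, age 47, salary $70000
  Karl White, age 64, salary $48000

Highest salary: Dave Harris ($143000)

Dave Harris


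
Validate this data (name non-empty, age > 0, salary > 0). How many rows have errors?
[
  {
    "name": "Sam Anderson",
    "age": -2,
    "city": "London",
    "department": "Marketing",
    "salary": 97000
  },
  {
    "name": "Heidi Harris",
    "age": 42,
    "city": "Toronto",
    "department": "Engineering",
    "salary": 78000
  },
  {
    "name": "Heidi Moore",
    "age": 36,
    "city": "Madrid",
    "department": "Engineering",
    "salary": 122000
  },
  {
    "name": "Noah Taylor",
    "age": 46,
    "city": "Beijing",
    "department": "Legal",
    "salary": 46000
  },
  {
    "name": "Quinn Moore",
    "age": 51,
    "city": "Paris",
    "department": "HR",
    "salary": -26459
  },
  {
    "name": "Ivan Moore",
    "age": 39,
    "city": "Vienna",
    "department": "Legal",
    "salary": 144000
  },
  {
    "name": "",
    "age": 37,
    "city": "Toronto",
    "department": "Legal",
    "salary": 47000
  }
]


Validating 7 records:
Rules: name non-empty, age > 0, salary > 0

  Row 1 (Sam Anderson): negative age: -2
  Row 2 (Heidi Harris): OK
  Row 3 (Heidi Moore): OK
  Row 4 (Noah Taylor): OK
  Row 5 (Quinn Moore): negative salary: -26459
  Row 6 (Ivan Moore): OK
  Row 7 (???): empty name

Total errors: 3

3 errors


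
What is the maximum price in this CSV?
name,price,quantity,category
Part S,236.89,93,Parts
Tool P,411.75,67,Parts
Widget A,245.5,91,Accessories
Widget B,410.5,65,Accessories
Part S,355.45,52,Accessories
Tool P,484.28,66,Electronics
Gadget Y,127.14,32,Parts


Computing maximum price:
Values: [236.89, 411.75, 245.5, 410.5, 355.45, 484.28, 127.14]
Max = 484.28

484.28


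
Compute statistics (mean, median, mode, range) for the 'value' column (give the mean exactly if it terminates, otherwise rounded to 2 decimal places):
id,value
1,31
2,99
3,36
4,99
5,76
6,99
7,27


Data: [31, 99, 36, 99, 76, 99, 27]
Count: 7
Sum: 467
Mean: 467/7 ≈ 66.71 (rounded to 2 decimal places)
Sorted: [27, 31, 36, 76, 99, 99, 99]
Median: 76.0
Mode: 99 (3 times)
Range: 99 - 27 = 72
Min: 27, Max: 99

mean≈66.71, median=76.0, mode=99, range=72


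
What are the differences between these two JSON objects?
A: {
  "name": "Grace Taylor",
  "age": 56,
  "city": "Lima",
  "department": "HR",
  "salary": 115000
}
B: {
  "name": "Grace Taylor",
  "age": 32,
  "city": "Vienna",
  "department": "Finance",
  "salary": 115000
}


Comparing each field (in key order):
  name: same
  age: DIFFERENT
  city: DIFFERENT
  department: DIFFERENT
  salary: same
Differences:
  age: 56 -> 32
  city: Lima -> Vienna
  department: HR -> Finance

3 field(s) changed

3 changes: age, city, department


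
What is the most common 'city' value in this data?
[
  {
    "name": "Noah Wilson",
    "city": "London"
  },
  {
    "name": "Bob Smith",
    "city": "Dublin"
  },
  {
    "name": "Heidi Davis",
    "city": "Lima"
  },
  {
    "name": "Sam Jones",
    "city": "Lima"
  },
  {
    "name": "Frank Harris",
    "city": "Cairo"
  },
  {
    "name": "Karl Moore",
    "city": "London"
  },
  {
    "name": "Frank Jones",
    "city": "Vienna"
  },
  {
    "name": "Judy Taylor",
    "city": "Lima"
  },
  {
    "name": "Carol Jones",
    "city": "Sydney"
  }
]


Counting 'city' values across 9 records:

  Lima: 3 ###
  London: 2 ##
  Dublin: 1 #
  Cairo: 1 #
  Vienna: 1 #
  Sydney: 1 #

Most common: Lima (3 times)

Lima (3 times)


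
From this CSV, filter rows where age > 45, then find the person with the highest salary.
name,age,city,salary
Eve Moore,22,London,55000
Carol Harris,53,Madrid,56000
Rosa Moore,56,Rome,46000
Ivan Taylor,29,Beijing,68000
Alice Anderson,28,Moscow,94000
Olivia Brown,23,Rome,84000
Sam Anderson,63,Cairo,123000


Filter: age > 45
Sort by: salary (descending)

Filtered records (3):
  Sam Anderson, age 63, salary $123000
  Carol Harris, age 53, salary $56000
  Rosa Moore, age 56, salary $46000

Highest salary: Sam Anderson ($123000)

Sam Anderson


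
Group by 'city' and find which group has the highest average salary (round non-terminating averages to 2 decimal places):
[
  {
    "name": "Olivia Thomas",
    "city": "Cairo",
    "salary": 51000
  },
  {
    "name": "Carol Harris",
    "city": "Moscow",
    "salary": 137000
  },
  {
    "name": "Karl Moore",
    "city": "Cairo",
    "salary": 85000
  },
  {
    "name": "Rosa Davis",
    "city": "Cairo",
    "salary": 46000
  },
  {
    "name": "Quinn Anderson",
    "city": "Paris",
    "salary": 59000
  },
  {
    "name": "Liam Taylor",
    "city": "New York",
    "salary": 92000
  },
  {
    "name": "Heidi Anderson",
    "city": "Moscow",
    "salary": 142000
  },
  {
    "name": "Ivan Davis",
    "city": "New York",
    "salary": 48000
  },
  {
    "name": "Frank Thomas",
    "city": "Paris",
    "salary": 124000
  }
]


Group by: city

Groups:
  Cairo: 3 people, avg salary = 182000/3 ≈ $60666.67
  Moscow: 2 people, avg salary = 279000/2 = $139500
  New York: 2 people, avg salary = 140000/2 = $70000
  Paris: 2 people, avg salary = 183000/2 = $91500

Highest average salary: Moscow ($139500)

Moscow ($139500)


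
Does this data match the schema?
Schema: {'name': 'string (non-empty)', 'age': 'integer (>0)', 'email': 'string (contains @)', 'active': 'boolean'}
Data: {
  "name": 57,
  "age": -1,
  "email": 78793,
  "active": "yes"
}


Validating each field against schema:
  name: FAIL (57 is not a string)
  age: FAIL (-1 is not > 0)
  email: FAIL (78793 is not a string)
  active: FAIL ("yes" is not a boolean)

Result: INVALID (4 errors: name, age, email, active)

INVALID (4 errors: name, age, email, active)


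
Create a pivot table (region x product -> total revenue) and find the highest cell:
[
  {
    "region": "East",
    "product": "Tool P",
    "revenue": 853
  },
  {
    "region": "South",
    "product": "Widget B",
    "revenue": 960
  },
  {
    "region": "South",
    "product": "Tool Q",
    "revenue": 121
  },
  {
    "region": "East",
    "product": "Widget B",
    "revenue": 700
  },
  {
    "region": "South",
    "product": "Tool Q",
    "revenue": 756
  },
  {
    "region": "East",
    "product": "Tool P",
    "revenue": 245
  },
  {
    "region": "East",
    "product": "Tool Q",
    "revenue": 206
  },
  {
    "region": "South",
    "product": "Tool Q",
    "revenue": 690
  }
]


Pivot: region (rows) x product (columns) -> total revenue

     Tool P        Tool Q        Widget B    
East          1098           206           700  
South            0          1567           960  

Highest: South / Tool Q = $1567

South / Tool Q = $1567


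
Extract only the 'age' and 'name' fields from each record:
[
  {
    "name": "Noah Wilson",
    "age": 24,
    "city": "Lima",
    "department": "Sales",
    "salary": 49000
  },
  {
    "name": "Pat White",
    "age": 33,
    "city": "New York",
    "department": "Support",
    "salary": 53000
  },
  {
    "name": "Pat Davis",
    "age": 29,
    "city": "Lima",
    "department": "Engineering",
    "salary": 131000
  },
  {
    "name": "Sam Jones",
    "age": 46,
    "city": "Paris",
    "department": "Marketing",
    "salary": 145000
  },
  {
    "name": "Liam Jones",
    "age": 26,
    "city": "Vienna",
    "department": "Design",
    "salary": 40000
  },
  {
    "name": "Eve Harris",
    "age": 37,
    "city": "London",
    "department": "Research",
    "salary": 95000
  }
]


Original: 6 records with fields: name, age, city, department, salary
Keep: ['age', 'name']
Drop: ['city', 'department', 'salary']
Result: 6 records, 2 fields each

[
  {
    "age": 24,
    "name": "Noah Wilson"
  },
  {
    "age": 33,
    "name": "Pat White"
  },
  {
    "age": 29,
    "name": "Pat Davis"
  },
  {
    "age": 46,
    "name": "Sam Jones"
  },
  {
    "age": 26,
    "name": "Liam Jones"
  },
  {
    "age": 37,
    "name": "Eve Harris"
  }
]


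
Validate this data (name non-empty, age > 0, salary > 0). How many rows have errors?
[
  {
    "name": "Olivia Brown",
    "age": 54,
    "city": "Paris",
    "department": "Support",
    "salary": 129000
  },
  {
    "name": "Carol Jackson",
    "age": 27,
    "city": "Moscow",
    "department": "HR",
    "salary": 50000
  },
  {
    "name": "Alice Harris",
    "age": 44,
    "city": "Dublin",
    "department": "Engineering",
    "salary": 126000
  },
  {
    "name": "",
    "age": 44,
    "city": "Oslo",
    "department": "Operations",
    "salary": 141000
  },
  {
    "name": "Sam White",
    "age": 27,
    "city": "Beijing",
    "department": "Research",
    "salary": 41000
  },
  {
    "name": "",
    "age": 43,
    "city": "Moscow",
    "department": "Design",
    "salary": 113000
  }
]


Validating 6 records:
Rules: name non-empty, age > 0, salary > 0

  Row 1 (Olivia Brown): OK
  Row 2 (Carol Jackson): OK
  Row 3 (Alice Harris): OK
  Row 4 (???): empty name
  Row 5 (Sam White): OK
  Row 6 (???): empty name

Total errors: 2

2 errors


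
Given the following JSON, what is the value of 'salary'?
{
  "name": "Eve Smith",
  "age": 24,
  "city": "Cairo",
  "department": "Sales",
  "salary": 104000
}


Looking up field 'salary'
Value: 104000

104000


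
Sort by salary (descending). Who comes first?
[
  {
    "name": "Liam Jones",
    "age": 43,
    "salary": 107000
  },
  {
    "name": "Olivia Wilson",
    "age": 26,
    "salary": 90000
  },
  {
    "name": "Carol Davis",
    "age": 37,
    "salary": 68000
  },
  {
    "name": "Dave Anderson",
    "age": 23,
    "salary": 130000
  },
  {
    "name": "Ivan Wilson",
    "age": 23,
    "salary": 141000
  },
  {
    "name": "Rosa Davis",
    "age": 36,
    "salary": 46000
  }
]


Sort by: salary (descending)

Sorted order:
  1. Ivan Wilson (salary = 141000)
  2. Dave Anderson (salary = 130000)
  3. Liam Jones (salary = 107000)
  4. Olivia Wilson (salary = 90000)
  5. Carol Davis (salary = 68000)
  6. Rosa Davis (salary = 46000)

First: Ivan Wilson

Ivan Wilson


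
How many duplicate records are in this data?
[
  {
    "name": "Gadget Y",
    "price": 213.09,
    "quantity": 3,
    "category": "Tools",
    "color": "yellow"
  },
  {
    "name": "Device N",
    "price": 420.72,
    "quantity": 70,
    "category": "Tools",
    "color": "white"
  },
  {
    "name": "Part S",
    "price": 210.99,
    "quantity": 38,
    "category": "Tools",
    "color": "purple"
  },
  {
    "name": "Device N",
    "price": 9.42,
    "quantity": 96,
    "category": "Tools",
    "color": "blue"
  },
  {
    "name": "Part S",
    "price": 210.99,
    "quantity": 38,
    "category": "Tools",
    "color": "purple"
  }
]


Checking 5 records for duplicates:

  Row 1: Gadget Y ($213.09, qty 3)
  Row 2: Device N ($420.72, qty 70)
  Row 3: Part S ($210.99, qty 38)
  Row 4: Device N ($9.42, qty 96)
  Row 5: Part S ($210.99, qty 38) <-- DUPLICATE

Duplicates found: 1
Unique records: 4

1 duplicates, 4 unique


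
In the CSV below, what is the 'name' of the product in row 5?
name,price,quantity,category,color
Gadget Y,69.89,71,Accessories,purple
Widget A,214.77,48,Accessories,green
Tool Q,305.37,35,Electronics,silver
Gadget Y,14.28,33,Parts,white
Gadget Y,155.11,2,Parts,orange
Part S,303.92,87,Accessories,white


Query: Row 5 ('Gadget Y'), column 'name'
Value: Gadget Y

Gadget Y


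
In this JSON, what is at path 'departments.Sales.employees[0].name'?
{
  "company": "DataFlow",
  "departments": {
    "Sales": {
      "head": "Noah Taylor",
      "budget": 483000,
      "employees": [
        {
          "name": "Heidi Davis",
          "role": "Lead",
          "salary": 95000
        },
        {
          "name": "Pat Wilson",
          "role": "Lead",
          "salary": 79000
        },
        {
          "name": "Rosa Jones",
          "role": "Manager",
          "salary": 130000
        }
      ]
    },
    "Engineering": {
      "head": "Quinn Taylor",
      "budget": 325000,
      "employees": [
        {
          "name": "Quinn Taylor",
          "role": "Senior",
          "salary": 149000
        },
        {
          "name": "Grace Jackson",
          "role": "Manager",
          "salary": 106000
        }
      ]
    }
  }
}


Path: departments.Sales.employees[0].name

Navigate:
  -> departments
  -> Sales
  -> employees[0].name = 'Heidi Davis'

Heidi Davis
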